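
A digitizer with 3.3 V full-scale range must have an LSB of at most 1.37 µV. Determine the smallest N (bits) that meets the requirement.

Number of steps required ≥ 3.3 V / 1.37 µV = 2408759.12.
Need 2^N ≥ 2408759.12; 2^21 = 2097152, 2^22 = 4194304.
Minimum N = 22.

22 bits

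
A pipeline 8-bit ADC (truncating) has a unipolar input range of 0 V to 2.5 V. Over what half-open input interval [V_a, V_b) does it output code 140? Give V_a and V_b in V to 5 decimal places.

[1.36719 V, 1.37695 V)

LSB = 2.5/2^8 = 9.766 mV.
V_a = V_low + 140·LSB = 1.36719 V; V_b = V_low + 141·LSB = 1.37695 V.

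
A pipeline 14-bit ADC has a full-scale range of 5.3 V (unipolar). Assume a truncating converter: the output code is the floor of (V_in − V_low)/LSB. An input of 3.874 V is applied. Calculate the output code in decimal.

With 16384 levels over 5.3 V, one step is 323.49 µV.
Input sits at 11975.777 steps above V_low.
Floor → code 11975.

code 11975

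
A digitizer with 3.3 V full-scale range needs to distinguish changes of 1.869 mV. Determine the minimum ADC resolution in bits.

Number of steps required ≥ 3.3 V / 1.869 mV = 1765.65.
Need 2^N ≥ 1765.65; 2^10 = 1024, 2^11 = 2048.
Minimum N = 11.

11 bits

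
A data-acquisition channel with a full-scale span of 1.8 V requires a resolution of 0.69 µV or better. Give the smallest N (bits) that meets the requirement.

Number of steps required ≥ 1.8 V / 0.69 µV = 2608695.65.
Need 2^N ≥ 2608695.65; 2^21 = 2097152, 2^22 = 4194304.
Minimum N = 22.

22 bits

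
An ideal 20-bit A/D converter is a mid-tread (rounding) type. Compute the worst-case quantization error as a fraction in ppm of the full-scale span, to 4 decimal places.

Rounding → worst-case error = ½ LSB = V_FS/2^21, so 1e+06/2097152 = 0.476837 ppm of full scale.

0.4768 ppm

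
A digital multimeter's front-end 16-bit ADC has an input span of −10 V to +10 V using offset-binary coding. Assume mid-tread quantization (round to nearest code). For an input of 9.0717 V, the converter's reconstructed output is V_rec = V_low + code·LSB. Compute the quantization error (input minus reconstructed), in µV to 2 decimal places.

44.73 µV

LSB = 20/2^16 = 305.18 µV.
(V_in − V_low)/LSB = (9.0717 − (−10))/0.000305176 = 62494.1466 → code 62494 (round).
Reconstructed: 9.0716553 V.
Error = 9.0717 − 9.0716553 = 4.47266e-05 V = 44.73 µV.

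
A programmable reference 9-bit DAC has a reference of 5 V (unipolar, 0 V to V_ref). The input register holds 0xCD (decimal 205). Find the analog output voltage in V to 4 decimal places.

LSB = 5 V / 2^9 = 9.766 mV.
Code 0xCD = 205 decimal.
V_out = 0 + 205 × 0.00976562 V = 2.00195 V.

2.0020 V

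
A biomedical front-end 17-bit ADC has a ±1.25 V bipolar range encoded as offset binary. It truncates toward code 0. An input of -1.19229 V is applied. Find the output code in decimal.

With 131072 levels over 2.5 V, one step is 19.07 µV.
Input sits at 3025.666 steps above V_low.
Floor → code 3025.

code 3025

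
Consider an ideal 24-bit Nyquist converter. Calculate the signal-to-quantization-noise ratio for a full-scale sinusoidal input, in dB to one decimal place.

SNR ≈ 6.02·N + 1.76 dB = 6.02·24 + 1.76 = 146.24 dB.

146.2 dB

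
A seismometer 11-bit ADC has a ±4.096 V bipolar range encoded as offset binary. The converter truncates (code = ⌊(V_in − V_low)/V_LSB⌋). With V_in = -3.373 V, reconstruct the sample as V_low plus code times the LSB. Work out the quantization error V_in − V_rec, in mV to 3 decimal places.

Step size: 8.192 V ÷ 2^11 = 4.000 mV.
(-3.373 − (−4.096))/0.004 = 180.7500; ⌊·⌋ gives code 180.
Code 180 maps back to (−4.096) + 180×0.004 V = -3.376 V.
Error = -3.373 − (−3.376) = 0.003 V = 3.000 mV.

3.000 mV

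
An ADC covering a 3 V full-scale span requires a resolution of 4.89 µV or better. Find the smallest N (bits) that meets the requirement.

Number of steps required ≥ 3 V / 4.89 µV = 613496.93.
Need 2^N ≥ 613496.93; 2^19 = 524288, 2^20 = 1048576.
Minimum N = 20.

20 bits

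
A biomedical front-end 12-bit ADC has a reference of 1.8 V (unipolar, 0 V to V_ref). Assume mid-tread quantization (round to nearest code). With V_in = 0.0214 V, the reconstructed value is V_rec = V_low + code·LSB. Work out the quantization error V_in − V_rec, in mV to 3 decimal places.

-0.133 mV

One LSB is 1.8 V / 4096 = 439.45 µV.
Scaled input = 48.6969 LSBs, so code = 49.
Reconstructed: 0.021533203 V.
Difference: -0.000133203 V → -0.133 mV.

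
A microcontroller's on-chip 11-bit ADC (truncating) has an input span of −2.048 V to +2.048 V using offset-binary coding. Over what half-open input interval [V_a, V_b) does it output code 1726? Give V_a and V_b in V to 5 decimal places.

LSB = 4.096/2^11 = 2.000 mV.
V_a = V_low + 1726·LSB = 1.404 V; V_b = V_low + 1727·LSB = 1.406 V.

[1.40400 V, 1.40600 V)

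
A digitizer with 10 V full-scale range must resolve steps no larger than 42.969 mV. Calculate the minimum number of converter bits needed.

8 bits

Number of steps required ≥ 10 V / 42.969 mV = 232.73.
Need 2^N ≥ 232.73; 2^7 = 128, 2^8 = 256.
Minimum N = 8.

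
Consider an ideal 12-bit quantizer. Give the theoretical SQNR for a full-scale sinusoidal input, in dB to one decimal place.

SNR ≈ 6.02·N + 1.76 dB = 6.02·12 + 1.76 = 74.00 dB.

74.0 dB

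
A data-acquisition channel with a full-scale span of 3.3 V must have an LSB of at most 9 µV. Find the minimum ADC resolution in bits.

Number of steps required ≥ 3.3 V / 9 µV = 366666.67.
Need 2^N ≥ 366666.67; 2^18 = 262144, 2^19 = 524288.
Minimum N = 19.

19 bits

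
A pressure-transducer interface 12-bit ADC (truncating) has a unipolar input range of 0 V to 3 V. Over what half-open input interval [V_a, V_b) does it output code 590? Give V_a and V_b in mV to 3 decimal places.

LSB = 3/2^12 = 0.732 mV.
V_a = V_low + 590·LSB = 0.432129 V; V_b = V_low + 591·LSB = 0.432861 V.

[432.129 mV, 432.861 mV)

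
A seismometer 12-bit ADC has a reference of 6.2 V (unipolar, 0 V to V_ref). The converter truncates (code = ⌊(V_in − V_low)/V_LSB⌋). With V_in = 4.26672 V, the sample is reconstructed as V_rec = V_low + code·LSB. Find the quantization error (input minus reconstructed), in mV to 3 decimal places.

LSB = 6.2/2^12 = 1.514 mV.
(4.26672 − 0)/0.00151367 = 2818.7879; ⌊·⌋ gives code 2818.
V_rec = 0 + 2818·0.00151367 = 4.2655273 V.
Error = 4.26672 − 4.2655273 = 0.00119266 V = 1.193 mV.

1.193 mV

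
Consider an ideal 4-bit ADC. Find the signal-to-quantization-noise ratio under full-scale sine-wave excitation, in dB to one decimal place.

SNR ≈ 6.02·N + 1.76 dB = 6.02·4 + 1.76 = 25.84 dB.

25.8 dB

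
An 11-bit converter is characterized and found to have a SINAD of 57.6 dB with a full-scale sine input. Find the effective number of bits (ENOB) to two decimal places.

ENOB = (SINAD − 1.76) / 6.02 = (57.6 − 1.76)/6.02 = 9.276.

9.28 bits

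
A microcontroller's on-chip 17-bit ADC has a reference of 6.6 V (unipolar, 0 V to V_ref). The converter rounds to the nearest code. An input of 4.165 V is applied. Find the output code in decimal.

code 82714

LSB = 6.6 V / 131072 = 50.35 µV.
Input sits at 82714.376 steps above V_low.
So the output code is 82714.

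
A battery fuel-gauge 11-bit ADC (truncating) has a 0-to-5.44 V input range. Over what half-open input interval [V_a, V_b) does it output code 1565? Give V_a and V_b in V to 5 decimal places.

LSB = 5.44/2^11 = 2.656 mV.
V_a = V_low + 1565·LSB = 4.15703 V; V_b = V_low + 1566·LSB = 4.15969 V.

[4.15703 V, 4.15969 V)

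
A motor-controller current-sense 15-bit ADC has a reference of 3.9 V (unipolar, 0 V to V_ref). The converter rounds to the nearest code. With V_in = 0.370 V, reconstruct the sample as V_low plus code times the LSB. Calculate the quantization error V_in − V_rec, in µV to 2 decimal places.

Step size: 3.9 V ÷ 2^15 = 119.02 µV.
Scaled input = 3108.7590 LSBs, so code = 3109.
Code 3109 maps back to 0 + 3109×0.000119019 V = 0.37002869 V.
Error = 0.370 − 0.37002869 = -2.86865e-05 V = -28.69 µV.

-28.69 µV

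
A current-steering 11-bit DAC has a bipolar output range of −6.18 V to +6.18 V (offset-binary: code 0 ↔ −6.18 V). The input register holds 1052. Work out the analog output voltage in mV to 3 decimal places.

168.984 mV

LSB = 12.36 V / 2^11 = 6.035 mV.
V_out = (−6.18) + 1052 × 0.00603516 V = 0.168984 V.
= 168.984 mV.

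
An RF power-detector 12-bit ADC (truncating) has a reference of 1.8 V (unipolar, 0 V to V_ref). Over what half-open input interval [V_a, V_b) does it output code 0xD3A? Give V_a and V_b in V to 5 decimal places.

[1.48799 V, 1.48843 V)

LSB = 1.8/2^12 = 439.45 µV.
Code 0xD3A = 3386 decimal.
V_a = V_low + 3386·LSB = 1.48799 V; V_b = V_low + 3387·LSB = 1.48843 V.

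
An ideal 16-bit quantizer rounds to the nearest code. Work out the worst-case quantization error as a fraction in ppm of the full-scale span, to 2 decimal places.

7.63 ppm

Rounding → worst-case error = ½ LSB = V_FS/2^17, so 1e+06/131072 = 7.62939 ppm of full scale.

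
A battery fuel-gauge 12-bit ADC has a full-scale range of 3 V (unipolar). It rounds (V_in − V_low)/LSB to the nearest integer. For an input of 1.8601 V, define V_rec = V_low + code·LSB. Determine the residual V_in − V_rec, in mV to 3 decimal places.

One LSB is 3 V / 4096 = 0.732 mV.
Scaled input = 2539.6565 LSBs, so code = 2540.
Code 2540 maps back to 0 + 2540×0.000732422 V = 1.8603516 V.
Difference: -0.000251562 V → -0.252 mV.

-0.252 mV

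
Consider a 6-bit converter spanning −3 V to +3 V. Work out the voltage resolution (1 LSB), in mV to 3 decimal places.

93.750 mV

Full-scale span = 6 V.
LSB = 6 / 2^6 = 6 / 64 = 0.09375 V = 93.750 mV.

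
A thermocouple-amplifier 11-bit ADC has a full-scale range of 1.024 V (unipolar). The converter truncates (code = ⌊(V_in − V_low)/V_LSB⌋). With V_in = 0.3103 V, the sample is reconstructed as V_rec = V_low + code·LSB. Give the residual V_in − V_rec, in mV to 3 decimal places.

0.300 mV

One LSB is 1.024 V / 2048 = 0.500 mV.
(0.3103 − 0)/0.0005 = 620.6000; ⌊·⌋ gives code 620.
Code 620 maps back to 0 + 620×0.0005 V = 0.31 V.
Error = 0.3103 − 0.31 = 0.0003 V = 0.300 mV.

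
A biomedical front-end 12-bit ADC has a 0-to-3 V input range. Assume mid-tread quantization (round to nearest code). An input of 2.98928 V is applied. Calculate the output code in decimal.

code 4081

With 4096 levels over 3 V, one step is 0.732 mV.
Input sits at 4081.364 steps above V_low.
Round → code 4081.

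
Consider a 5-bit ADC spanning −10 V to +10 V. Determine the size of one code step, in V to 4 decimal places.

0.6250 V

Full-scale span = 20 V.
LSB = 20 / 2^5 = 20 / 32 = 0.625 V = 0.6250 V.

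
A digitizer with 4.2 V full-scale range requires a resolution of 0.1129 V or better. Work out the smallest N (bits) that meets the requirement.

Number of steps required ≥ 4.2 V / 0.1129 V = 37.20.
Need 2^N ≥ 37.20; 2^5 = 32, 2^6 = 64.
Minimum N = 6.

6 bits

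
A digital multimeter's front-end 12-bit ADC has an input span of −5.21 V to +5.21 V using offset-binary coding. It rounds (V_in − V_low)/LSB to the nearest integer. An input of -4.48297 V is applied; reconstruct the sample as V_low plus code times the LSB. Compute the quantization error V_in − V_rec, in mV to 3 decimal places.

-0.538 mV

One LSB is 10.42 V / 4096 = 2.544 mV.
Scaled input = 285.7884 LSBs, so code = 286.
Reconstructed: -4.4824316 V.
Error = -4.48297 − (−4.4824316) = -0.000538359 V = -0.538 mV.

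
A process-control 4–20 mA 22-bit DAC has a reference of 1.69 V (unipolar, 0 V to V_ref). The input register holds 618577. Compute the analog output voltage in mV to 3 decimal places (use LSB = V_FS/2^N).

249.242 mV

LSB = 1.69 V / 2^22 = 0.40 µV.
V_out = 0 + 618577 × 4.02927e-07 V = 0.249242 V.
= 249.242 mV.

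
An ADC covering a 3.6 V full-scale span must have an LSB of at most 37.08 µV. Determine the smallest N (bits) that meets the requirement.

17 bits

Number of steps required ≥ 3.6 V / 37.08 µV = 97087.38.
Need 2^N ≥ 97087.38; 2^16 = 65536, 2^17 = 131072.
Minimum N = 17.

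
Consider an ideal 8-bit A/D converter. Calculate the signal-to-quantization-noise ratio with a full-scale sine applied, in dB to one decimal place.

49.9 dB

SNR ≈ 6.02·N + 1.76 dB = 6.02·8 + 1.76 = 49.92 dB.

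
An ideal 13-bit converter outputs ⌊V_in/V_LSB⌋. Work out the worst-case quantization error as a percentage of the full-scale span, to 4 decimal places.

0.0122 %

Truncating → worst-case error = 1 LSB = V_FS/2^13, so 100/8192 = 0.012207 % of full scale.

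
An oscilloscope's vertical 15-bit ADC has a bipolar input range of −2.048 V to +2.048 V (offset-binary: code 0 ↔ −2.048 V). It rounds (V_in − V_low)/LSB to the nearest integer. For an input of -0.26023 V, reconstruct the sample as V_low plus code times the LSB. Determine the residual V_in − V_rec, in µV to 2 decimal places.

Step size: 4.096 V ÷ 2^15 = 125.00 µV.
Scaled input = 14302.1600 LSBs, so code = 14302.
V_rec = (−2.048) + 14302·0.000125 = -0.26025 V.
Difference: 2e-05 V → 20.00 µV.

20.00 µV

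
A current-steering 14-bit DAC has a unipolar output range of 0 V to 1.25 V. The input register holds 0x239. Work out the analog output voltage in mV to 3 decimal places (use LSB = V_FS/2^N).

43.411 mV

LSB = 1.25 V / 2^14 = 76.29 µV.
Code 0x239 = 569 decimal.
V_out = 0 + 569 × 7.62939e-05 V = 0.0434113 V.
= 43.411 mV.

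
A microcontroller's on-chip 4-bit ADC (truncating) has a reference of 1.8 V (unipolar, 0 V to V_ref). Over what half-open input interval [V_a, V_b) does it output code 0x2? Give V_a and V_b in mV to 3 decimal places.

[225.000 mV, 337.500 mV)

LSB = 1.8/2^4 = 112.500 mV.
Code 0x2 = 2 decimal.
V_a = V_low + 2·LSB = 0.225 V; V_b = V_low + 3·LSB = 0.3375 V.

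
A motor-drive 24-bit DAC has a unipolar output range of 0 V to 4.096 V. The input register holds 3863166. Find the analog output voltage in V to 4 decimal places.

0.9432 V

LSB = 4.096 V / 2^24 = 0.24 µV.
V_out = 0 + 3863166 × 2.44141e-07 V = 0.943156 V.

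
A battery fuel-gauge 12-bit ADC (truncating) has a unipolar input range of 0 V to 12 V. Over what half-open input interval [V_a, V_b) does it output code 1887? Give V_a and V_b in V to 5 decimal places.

[5.52832 V, 5.53125 V)

LSB = 12/2^12 = 2.930 mV.
V_a = V_low + 1887·LSB = 5.52832 V; V_b = V_low + 1888·LSB = 5.53125 V.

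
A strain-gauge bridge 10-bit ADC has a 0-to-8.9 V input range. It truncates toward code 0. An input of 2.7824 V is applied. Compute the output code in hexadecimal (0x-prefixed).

code 0x140 (decimal 320)

LSB = 8.9 V / 1024 = 8.691 mV.
(2.7824 − 0) / 0.00869141 = 320.132 LSBs.
Floor → code 320.
In hexadecimal (0x-prefixed): 0x140.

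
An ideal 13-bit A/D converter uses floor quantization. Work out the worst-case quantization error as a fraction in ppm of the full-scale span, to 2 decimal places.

122.07 ppm

Truncating → worst-case error = 1 LSB = V_FS/2^13, so 1e+06/8192 = 122.07 ppm of full scale.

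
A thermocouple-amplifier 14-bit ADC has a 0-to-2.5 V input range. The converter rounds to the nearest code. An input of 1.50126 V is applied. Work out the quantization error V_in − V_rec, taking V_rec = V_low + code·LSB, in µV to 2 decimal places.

LSB = 2.5/2^14 = 152.59 µV.
(1.50126 − 0)/0.000152588 = 9838.6575; round gives code 9839.
Reconstructed: 1.5013123 V.
Error = 1.50126 − 1.5013123 = -5.22559e-05 V = -52.26 µV.

-52.26 µV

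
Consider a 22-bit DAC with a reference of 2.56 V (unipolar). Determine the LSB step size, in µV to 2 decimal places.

Full-scale span = 2.56 V.
LSB = 2.56 / 2^22 = 2.56 / 4194304 = 6.10352e-07 V = 0.61 µV.

0.61 µV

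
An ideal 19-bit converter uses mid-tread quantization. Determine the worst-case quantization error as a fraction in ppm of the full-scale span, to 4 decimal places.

0.9537 ppm

Rounding → worst-case error = ½ LSB = V_FS/2^20, so 1e+06/1048576 = 0.953674 ppm of full scale.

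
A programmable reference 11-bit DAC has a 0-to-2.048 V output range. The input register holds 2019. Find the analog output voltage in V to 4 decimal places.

LSB = 2.048 V / 2^11 = 1.000 mV.
V_out = 0 + 2019 × 0.001 V = 2.019 V.

2.0190 V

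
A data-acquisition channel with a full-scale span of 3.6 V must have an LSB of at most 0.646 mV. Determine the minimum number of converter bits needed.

13 bits

Number of steps required ≥ 3.6 V / 0.646 mV = 5572.76.
Need 2^N ≥ 5572.76; 2^12 = 4096, 2^13 = 8192.
Minimum N = 13.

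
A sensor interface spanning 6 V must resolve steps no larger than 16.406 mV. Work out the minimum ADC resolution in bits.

9 bits

Number of steps required ≥ 6 V / 16.406 mV = 365.72.
Need 2^N ≥ 365.72; 2^8 = 256, 2^9 = 512.
Minimum N = 9.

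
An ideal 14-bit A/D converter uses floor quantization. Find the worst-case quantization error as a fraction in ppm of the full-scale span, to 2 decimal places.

61.04 ppm

Truncating → worst-case error = 1 LSB = V_FS/2^14, so 1e+06/16384 = 61.0352 ppm of full scale.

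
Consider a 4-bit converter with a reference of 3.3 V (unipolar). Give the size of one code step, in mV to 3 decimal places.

Full-scale span = 3.3 V.
LSB = 3.3 / 2^4 = 3.3 / 16 = 0.20625 V = 206.250 mV.

206.250 mV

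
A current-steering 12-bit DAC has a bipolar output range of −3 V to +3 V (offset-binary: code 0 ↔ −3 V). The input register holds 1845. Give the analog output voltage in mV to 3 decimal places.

LSB = 6 V / 2^12 = 1.465 mV.
V_out = (−3) + 1845 × 0.00146484 V = -0.297363 V.
= -297.363 mV.

-297.363 mV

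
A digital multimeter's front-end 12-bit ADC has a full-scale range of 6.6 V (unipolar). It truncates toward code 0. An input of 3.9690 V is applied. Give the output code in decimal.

code 2463

With 4096 levels over 6.6 V, one step is 1.611 mV.
(V_in − V_low)/LSB = (3.9690 − 0) / 0.00161133 = 2463.185.
Floor → code 2463.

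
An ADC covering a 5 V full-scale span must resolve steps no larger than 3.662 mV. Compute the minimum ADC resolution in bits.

Number of steps required ≥ 5 V / 3.662 mV = 1365.37.
Need 2^N ≥ 1365.37; 2^10 = 1024, 2^11 = 2048.
Minimum N = 11.

11 bits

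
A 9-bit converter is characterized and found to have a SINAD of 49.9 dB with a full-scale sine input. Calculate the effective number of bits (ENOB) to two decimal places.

ENOB = (SINAD − 1.76) / 6.02 = (49.9 − 1.76)/6.02 = 7.997.

8.00 bits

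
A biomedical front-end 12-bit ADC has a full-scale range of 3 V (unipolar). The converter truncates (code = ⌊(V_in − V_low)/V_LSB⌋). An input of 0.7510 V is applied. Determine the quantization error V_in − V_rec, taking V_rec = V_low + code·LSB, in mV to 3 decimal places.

0.268 mV

LSB = 3/2^12 = 0.732 mV.
(V_in − V_low)/LSB = (0.7510 − 0)/0.000732422 = 1025.3653 → code 1025 (floor).
Reconstructed: 0.75073242 V.
Error = 0.7510 − 0.75073242 = 0.000267578 V = 0.268 mV.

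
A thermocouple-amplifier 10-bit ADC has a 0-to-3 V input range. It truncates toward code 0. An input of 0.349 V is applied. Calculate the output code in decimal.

Full-scale span = 3 V; LSB = 3/2^10 = 2.930 mV.
Input sits at 119.125 steps above V_low.
So the output code is 119.

code 119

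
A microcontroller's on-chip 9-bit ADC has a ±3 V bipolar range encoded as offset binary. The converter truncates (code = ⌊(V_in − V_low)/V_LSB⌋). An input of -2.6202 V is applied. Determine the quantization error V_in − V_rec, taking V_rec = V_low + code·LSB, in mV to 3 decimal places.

One LSB is 6 V / 512 = 11.719 mV.
(V_in − V_low)/LSB = (-2.6202 − (−3))/0.0117188 = 32.4096 → code 32 (floor).
V_rec = (−3) + 32·0.0117188 = -2.625 V.
Difference: 0.0048 V → 4.800 mV.

4.800 mV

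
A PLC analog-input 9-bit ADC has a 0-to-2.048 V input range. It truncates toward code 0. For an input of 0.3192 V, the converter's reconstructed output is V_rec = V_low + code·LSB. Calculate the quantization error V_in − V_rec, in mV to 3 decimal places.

Step size: 2.048 V ÷ 2^9 = 4.000 mV.
Scaled input = 79.8000 LSBs, so code = 79.
Code 79 maps back to 0 + 79×0.004 V = 0.316 V.
V_in − V_rec = 0.0032 V = 3.200 mV.

3.200 mV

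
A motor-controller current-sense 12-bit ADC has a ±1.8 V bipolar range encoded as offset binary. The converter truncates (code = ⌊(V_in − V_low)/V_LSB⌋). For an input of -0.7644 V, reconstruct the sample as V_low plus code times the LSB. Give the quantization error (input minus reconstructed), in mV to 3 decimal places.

0.248 mV

Step size: 3.6 V ÷ 2^12 = 0.879 mV.
(-0.7644 − (−1.8))/0.000878906 = 1178.2827; ⌊·⌋ gives code 1178.
Code 1178 maps back to (−1.8) + 1178×0.000878906 V = -0.76464844 V.
Error = -0.7644 − (−0.76464844) = 0.000248438 V = 0.248 mV.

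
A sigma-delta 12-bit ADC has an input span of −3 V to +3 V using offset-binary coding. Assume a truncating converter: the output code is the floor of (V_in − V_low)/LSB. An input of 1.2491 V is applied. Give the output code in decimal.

LSB = 6 V / 4096 = 1.465 mV.
(V_in − V_low)/LSB = (1.2491 − (−3)) / 0.00146484 = 2900.719.
Floor → code 2900.

code 2900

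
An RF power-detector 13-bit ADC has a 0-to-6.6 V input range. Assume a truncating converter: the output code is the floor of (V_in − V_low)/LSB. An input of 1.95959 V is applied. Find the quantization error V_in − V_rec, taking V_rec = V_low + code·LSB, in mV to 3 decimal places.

0.215 mV

One LSB is 6.6 V / 8192 = 0.806 mV.
Scaled input = 2432.2669 LSBs, so code = 2432.
Code 2432 maps back to 0 + 2432×0.000805664 V = 1.959375 V.
Error = 1.95959 − 1.959375 = 0.000215 V = 0.215 mV.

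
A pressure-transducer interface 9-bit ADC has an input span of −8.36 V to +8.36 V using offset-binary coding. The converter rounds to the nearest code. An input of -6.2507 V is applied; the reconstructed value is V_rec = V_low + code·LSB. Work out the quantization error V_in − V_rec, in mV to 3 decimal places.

LSB = 16.72/2^9 = 32.656 mV.
Scaled input = 64.5910 LSBs, so code = 65.
Code 65 maps back to (−8.36) + 65×0.0326562 V = -6.2373437 V.
V_in − V_rec = -0.0133563 V = -13.356 mV.

-13.356 mV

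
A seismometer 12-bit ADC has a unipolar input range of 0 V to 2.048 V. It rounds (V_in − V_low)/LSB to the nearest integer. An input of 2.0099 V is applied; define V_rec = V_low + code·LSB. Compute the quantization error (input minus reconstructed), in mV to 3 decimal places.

Step size: 2.048 V ÷ 2^12 = 0.500 mV.
(2.0099 − 0)/0.0005 = 4019.8000; round gives code 4020.
V_rec = 0 + 4020·0.0005 = 2.01 V.
V_in − V_rec = -0.0001 V = -0.100 mV.

-0.100 mV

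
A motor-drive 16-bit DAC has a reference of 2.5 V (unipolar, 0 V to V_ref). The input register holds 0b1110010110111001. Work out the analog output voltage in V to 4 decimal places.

2.2434 V

LSB = 2.5 V / 2^16 = 38.15 µV.
Code 0b1110010110111001 = 58809 decimal.
V_out = 0 + 58809 × 3.8147e-05 V = 2.24339 V.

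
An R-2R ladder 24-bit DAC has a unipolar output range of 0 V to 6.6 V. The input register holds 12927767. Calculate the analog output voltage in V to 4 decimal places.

LSB = 6.6 V / 2^24 = 0.39 µV.
V_out = 0 + 12927767 × 3.93391e-07 V = 5.08566 V.

5.0857 V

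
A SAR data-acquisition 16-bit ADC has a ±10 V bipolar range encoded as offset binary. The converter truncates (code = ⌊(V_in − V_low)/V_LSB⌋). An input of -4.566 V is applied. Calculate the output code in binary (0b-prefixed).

code 0b100010110001110 (decimal 17806)

With 65536 levels over 20 V, one step is 305.18 µV.
Input sits at 17806.131 steps above V_low.
⌊·⌋(17806.131) = 17806.
In binary (0b-prefixed): 0b100010110001110.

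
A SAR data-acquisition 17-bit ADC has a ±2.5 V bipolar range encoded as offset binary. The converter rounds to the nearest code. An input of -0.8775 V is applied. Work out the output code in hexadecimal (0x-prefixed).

code 0xA625 (decimal 42533)

LSB = 5 V / 131072 = 38.15 µV.
(-0.8775 − (−2.5)) / 3.8147e-05 = 42532.864 LSBs.
So the output code is 42533.
In hexadecimal (0x-prefixed): 0xA625.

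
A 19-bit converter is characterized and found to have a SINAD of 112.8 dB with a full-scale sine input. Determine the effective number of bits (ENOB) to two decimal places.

18.45 bits

ENOB = (SINAD − 1.76) / 6.02 = (112.8 − 1.76)/6.02 = 18.445.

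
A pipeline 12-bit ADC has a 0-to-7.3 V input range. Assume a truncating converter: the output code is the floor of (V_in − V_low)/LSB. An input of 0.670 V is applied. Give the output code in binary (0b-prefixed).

code 0b101110111 (decimal 375)

Full-scale span = 7.3 V; LSB = 7.3/2^12 = 1.782 mV.
(V_in − V_low)/LSB = (0.670 − 0) / 0.00178223 = 375.934.
So the output code is 375.
In binary (0b-prefixed): 0b101110111.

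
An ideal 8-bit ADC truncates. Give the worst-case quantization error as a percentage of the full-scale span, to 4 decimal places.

0.3906 %

Truncating → worst-case error = 1 LSB = V_FS/2^8, so 100/256 = 0.390625 % of full scale.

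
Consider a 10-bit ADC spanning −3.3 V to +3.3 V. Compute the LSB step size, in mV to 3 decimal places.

Full-scale span = 6.6 V.
LSB = 6.6 / 2^10 = 6.6 / 1024 = 0.00644531 V = 6.445 mV.

6.445 mV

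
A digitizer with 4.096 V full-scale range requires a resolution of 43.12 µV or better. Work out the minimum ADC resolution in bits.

Number of steps required ≥ 4.096 V / 43.12 µV = 94990.72.
Need 2^N ≥ 94990.72; 2^16 = 65536, 2^17 = 131072.
Minimum N = 17.

17 bits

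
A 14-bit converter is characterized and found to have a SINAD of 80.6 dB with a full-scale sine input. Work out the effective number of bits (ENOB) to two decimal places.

ENOB = (SINAD − 1.76) / 6.02 = (80.6 − 1.76)/6.02 = 13.096.

13.10 bits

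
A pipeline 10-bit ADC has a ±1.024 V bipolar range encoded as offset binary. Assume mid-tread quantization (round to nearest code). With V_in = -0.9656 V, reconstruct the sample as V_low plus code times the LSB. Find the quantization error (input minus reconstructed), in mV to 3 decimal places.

One LSB is 2.048 V / 1024 = 2.000 mV.
Scaled input = 29.2000 LSBs, so code = 29.
Reconstructed: -0.966 V.
Difference: 0.0004 V → 0.400 mV.

0.400 mV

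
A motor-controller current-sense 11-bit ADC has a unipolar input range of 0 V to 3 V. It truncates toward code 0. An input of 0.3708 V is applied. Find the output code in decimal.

code 253

LSB = 3 V / 2048 = 1.465 mV.
(V_in − V_low)/LSB = (0.3708 − 0) / 0.00146484 = 253.133.
Floor → code 253.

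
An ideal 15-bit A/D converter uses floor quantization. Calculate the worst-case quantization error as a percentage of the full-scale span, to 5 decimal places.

0.00305 %

Truncating → worst-case error = 1 LSB = V_FS/2^15, so 100/32768 = 0.00305176 % of full scale.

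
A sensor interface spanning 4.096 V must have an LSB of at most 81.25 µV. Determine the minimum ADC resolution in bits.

Number of steps required ≥ 4.096 V / 81.25 µV = 50412.31.
Need 2^N ≥ 50412.31; 2^15 = 32768, 2^16 = 65536.
Minimum N = 16.

16 bits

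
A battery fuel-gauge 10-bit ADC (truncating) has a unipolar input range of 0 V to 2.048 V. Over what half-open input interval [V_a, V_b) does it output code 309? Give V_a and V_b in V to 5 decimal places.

LSB = 2.048/2^10 = 2.000 mV.
V_a = V_low + 309·LSB = 0.618 V; V_b = V_low + 310·LSB = 0.62 V.

[0.61800 V, 0.62000 V)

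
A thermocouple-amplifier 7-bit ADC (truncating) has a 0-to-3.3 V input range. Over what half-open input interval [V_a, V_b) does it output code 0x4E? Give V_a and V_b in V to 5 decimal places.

LSB = 3.3/2^7 = 25.781 mV.
Code 0x4E = 78 decimal.
V_a = V_low + 78·LSB = 2.01094 V; V_b = V_low + 79·LSB = 2.03672 V.

[2.01094 V, 2.03672 V)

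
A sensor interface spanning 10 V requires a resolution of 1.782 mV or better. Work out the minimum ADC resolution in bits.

Number of steps required ≥ 10 V / 1.782 mV = 5611.67.
Need 2^N ≥ 5611.67; 2^12 = 4096, 2^13 = 8192.
Minimum N = 13.

13 bits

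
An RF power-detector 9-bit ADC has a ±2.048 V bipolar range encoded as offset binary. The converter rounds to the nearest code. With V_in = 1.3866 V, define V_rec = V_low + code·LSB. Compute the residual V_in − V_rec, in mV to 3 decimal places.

LSB = 4.096/2^9 = 8.000 mV.
(V_in − V_low)/LSB = (1.3866 − (−2.048))/0.008 = 429.3250 → code 429 (round).
V_rec = (−2.048) + 429·0.008 = 1.384 V.
V_in − V_rec = 0.0026 V = 2.600 mV.

2.600 mV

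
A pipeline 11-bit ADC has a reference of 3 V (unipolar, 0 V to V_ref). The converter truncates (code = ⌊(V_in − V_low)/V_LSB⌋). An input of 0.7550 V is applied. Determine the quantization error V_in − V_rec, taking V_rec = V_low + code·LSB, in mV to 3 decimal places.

0.605 mV

Step size: 3 V ÷ 2^11 = 1.465 mV.
(V_in − V_low)/LSB = (0.7550 − 0)/0.00146484 = 515.4133 → code 515 (floor).
V_rec = 0 + 515·0.00146484 = 0.75439453 V.
V_in − V_rec = 0.000605469 V = 0.605 mV.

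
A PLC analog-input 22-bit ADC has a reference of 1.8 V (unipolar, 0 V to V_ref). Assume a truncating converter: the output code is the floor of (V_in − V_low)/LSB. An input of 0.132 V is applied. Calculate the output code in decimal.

LSB = 1.8 V / 4194304 = 0.43 µV.
Input sits at 307582.293 steps above V_low.
Floor → code 307582.

code 307582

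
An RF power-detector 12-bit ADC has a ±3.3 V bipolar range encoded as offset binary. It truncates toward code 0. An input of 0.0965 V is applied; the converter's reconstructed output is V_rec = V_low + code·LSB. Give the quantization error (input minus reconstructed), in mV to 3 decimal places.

LSB = 6.6/2^12 = 1.611 mV.
(V_in − V_low)/LSB = (0.0965 − (−3.3))/0.00161133 = 2107.8885 → code 2107 (floor).
Reconstructed: 0.095068359 V.
Difference: 0.00143164 V → 1.432 mV.

1.432 mV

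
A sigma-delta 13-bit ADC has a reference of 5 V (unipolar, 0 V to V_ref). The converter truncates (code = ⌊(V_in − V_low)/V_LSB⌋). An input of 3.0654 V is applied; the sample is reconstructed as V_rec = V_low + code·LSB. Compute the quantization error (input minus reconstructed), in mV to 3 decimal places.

0.214 mV

One LSB is 5 V / 8192 = 0.610 mV.
Scaled input = 5022.3514 LSBs, so code = 5022.
Reconstructed: 3.0651855 V.
Difference: 0.000214453 V → 0.214 mV.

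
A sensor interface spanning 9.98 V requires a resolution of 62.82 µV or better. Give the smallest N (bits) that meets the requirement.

Number of steps required ≥ 9.98 V / 62.82 µV = 158866.60.
Need 2^N ≥ 158866.60; 2^17 = 131072, 2^18 = 262144.
Minimum N = 18.

18 bits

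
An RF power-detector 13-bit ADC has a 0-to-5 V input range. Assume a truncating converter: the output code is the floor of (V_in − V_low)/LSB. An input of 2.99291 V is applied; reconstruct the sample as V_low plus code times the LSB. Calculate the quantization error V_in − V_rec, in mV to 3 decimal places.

LSB = 5/2^13 = 0.610 mV.
(V_in − V_low)/LSB = (2.99291 − 0)/0.000610352 = 4903.5837 → code 4903 (floor).
Reconstructed: 2.9925537 V.
Difference: 0.000356289 V → 0.356 mV.

0.356 mV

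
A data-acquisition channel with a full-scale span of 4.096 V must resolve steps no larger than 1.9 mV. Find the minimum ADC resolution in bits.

12 bits

Number of steps required ≥ 4.096 V / 1.9 mV = 2155.79.
Need 2^N ≥ 2155.79; 2^11 = 2048, 2^12 = 4096.
Minimum N = 12.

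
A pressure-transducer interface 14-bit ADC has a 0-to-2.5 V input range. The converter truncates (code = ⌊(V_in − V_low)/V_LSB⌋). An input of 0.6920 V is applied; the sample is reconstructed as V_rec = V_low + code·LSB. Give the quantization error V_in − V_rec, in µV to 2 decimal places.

13.92 µV

LSB = 2.5/2^14 = 152.59 µV.
(0.6920 − 0)/0.000152588 = 4535.0912; ⌊·⌋ gives code 4535.
Reconstructed: 0.69198608 V.
Difference: 1.3916e-05 V → 13.92 µV.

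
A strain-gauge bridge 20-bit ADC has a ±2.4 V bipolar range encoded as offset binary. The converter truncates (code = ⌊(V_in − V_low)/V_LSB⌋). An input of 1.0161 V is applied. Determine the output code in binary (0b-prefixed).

code 0b10110110001100010010 (decimal 746258)

With 1048576 levels over 4.8 V, one step is 4.58 µV.
(1.0161 − (−2.4)) / 4.57764e-06 = 746258.432 LSBs.
⌊·⌋(746258.432) = 746258.
In binary (0b-prefixed): 0b10110110001100010010.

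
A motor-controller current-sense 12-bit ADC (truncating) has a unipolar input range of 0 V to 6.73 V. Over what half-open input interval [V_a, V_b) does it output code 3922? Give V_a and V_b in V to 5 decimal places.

LSB = 6.73/2^12 = 1.643 mV.
V_a = V_low + 3922·LSB = 6.44411 V; V_b = V_low + 3923·LSB = 6.44575 V.

[6.44411 V, 6.44575 V)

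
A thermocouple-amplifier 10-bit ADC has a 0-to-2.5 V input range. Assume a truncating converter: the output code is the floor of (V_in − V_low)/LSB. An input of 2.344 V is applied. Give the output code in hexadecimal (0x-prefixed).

LSB = 2.5 V / 1024 = 2.441 mV.
(2.344 − 0) / 0.00244141 = 960.102 LSBs.
⌊·⌋(960.102) = 960.
In hexadecimal (0x-prefixed): 0x3C0.

code 0x3C0 (decimal 960)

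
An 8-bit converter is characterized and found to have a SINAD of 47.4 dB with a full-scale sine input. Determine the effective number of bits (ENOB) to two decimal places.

7.58 bits

ENOB = (SINAD − 1.76) / 6.02 = (47.4 − 1.76)/6.02 = 7.581.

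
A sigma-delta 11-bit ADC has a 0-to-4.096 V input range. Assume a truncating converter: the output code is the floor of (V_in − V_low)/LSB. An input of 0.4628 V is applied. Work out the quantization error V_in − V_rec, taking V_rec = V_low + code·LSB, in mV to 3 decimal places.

Step size: 4.096 V ÷ 2^11 = 2.000 mV.
(0.4628 − 0)/0.002 = 231.4000; ⌊·⌋ gives code 231.
Code 231 maps back to 0 + 231×0.002 V = 0.462 V.
Difference: 0.0008 V → 0.800 mV.

0.800 mV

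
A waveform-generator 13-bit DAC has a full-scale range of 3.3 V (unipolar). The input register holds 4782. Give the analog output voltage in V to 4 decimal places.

1.9263 V

LSB = 3.3 V / 2^13 = 402.83 µV.
V_out = 0 + 4782 × 0.000402832 V = 1.92634 V.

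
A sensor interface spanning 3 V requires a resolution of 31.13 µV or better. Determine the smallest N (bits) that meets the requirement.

17 bits

Number of steps required ≥ 3 V / 31.13 µV = 96370.06.
Need 2^N ≥ 96370.06; 2^16 = 65536, 2^17 = 131072.
Minimum N = 17.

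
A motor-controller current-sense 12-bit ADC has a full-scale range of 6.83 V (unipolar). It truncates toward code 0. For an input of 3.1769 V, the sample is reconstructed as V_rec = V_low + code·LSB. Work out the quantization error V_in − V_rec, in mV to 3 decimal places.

0.350 mV

Step size: 6.83 V ÷ 2^12 = 1.667 mV.
Scaled input = 1905.2097 LSBs, so code = 1905.
V_rec = 0 + 1905·0.00166748 = 3.1765503 V.
Difference: 0.000349707 V → 0.350 mV.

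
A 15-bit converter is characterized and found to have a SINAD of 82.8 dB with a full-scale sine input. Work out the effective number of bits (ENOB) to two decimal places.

ENOB = (SINAD − 1.76) / 6.02 = (82.8 − 1.76)/6.02 = 13.462.

13.46 bits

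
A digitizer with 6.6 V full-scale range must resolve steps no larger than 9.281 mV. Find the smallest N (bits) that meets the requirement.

10 bits

Number of steps required ≥ 6.6 V / 9.281 mV = 711.13.
Need 2^N ≥ 711.13; 2^9 = 512, 2^10 = 1024.
Minimum N = 10.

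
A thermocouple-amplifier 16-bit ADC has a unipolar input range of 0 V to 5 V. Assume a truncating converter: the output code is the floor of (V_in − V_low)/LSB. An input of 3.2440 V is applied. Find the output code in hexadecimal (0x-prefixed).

With 65536 levels over 5 V, one step is 76.29 µV.
Input sits at 42519.757 steps above V_low.
Floor → code 42519.
In hexadecimal (0x-prefixed): 0xA617.

code 0xA617 (decimal 42519)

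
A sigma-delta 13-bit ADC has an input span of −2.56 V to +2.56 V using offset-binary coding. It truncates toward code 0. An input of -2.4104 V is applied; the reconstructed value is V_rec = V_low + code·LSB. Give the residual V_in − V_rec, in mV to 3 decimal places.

0.225 mV

LSB = 5.12/2^13 = 0.625 mV.
(-2.4104 − (−2.56))/0.000625 = 239.3600; ⌊·⌋ gives code 239.
Reconstructed: -2.410625 V.
Difference: 0.000225 V → 0.225 mV.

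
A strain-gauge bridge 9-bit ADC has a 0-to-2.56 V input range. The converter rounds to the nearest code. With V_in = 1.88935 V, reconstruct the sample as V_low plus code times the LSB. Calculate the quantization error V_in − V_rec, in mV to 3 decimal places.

Step size: 2.56 V ÷ 2^9 = 5.000 mV.
(1.88935 − 0)/0.005 = 377.8700; round gives code 378.
Code 378 maps back to 0 + 378×0.005 V = 1.89 V.
V_in − V_rec = -0.00065 V = -0.650 mV.

-0.650 mV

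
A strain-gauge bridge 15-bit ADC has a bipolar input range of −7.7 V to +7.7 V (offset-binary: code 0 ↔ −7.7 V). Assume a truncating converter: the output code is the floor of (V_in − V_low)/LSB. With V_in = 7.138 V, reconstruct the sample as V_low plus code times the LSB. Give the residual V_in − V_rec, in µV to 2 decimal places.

LSB = 15.4/2^15 = 469.97 µV.
Scaled input = 31572.1808 LSBs, so code = 31572.
V_rec = (−7.7) + 31572·0.000469971 = 7.137915 V.
Error = 7.138 − 7.137915 = 8.49609e-05 V = 84.96 µV.

84.96 µV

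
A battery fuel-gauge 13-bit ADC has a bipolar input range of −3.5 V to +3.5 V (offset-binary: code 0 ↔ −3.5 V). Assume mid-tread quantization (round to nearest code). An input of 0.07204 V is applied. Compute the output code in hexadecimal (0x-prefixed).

code 0x1054 (decimal 4180)

With 8192 levels over 7 V, one step is 0.854 mV.
(0.07204 − (−3.5)) / 0.000854492 = 4180.307 LSBs.
So the output code is 4180.
In hexadecimal (0x-prefixed): 0x1054.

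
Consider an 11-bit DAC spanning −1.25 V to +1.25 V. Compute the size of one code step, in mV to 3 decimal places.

1.221 mV

Full-scale span = 2.5 V.
LSB = 2.5 / 2^11 = 2.5 / 2048 = 0.0012207 V = 1.221 mV.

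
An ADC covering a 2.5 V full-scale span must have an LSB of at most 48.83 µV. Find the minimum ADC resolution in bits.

16 bits

Number of steps required ≥ 2.5 V / 48.83 µV = 51198.03.
Need 2^N ≥ 51198.03; 2^15 = 32768, 2^16 = 65536.
Minimum N = 16.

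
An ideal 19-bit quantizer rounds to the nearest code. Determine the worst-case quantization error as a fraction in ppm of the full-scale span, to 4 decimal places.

0.9537 ppm

Rounding → worst-case error = ½ LSB = V_FS/2^20, so 1e+06/1048576 = 0.953674 ppm of full scale.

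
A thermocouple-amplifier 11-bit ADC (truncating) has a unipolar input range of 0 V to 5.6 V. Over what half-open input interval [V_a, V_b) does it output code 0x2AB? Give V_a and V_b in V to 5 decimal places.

LSB = 5.6/2^11 = 2.734 mV.
Code 0x2AB = 683 decimal.
V_a = V_low + 683·LSB = 1.86758 V; V_b = V_low + 684·LSB = 1.87031 V.

[1.86758 V, 1.87031 V)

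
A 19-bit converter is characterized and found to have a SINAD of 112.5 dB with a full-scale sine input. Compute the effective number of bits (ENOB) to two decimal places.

18.40 bits

ENOB = (SINAD − 1.76) / 6.02 = (112.5 − 1.76)/6.02 = 18.395.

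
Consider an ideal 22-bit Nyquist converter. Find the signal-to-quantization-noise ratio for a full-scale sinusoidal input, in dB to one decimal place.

134.2 dB

SNR ≈ 6.02·N + 1.76 dB = 6.02·22 + 1.76 = 134.20 dB.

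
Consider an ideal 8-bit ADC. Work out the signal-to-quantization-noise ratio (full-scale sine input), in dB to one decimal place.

SNR ≈ 6.02·N + 1.76 dB = 6.02·8 + 1.76 = 49.92 dB.

49.9 dB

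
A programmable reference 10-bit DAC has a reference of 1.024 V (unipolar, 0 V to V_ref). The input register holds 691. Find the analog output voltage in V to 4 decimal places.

LSB = 1.024 V / 2^10 = 1.000 mV.
V_out = 0 + 691 × 0.001 V = 0.691 V.

0.6910 V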